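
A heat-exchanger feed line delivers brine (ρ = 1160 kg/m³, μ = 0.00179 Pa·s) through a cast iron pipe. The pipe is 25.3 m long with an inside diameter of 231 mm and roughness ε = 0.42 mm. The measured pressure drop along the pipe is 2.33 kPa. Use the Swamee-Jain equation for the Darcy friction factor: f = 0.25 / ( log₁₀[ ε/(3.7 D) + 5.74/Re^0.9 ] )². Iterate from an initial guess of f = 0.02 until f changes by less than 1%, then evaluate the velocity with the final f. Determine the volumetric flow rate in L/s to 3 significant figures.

Rearranging Darcy-Weisbach: V = √(2·ΔP·D/(f·L·ρ)). With ε/D = 0.00042/0.231 = 0.00182, iterate starting from f = 0.02:
  f = 0.02 → V = √(2·2330·0.231/(0.02·25.3·1160)) = 1.354 m/s; Re = ρVD/μ = 2.027e+05; f → 0.02395
  f = 0.02395 → V = 1.238 m/s; Re = 1.853e+05; f → 0.02404
Converged (Δf/f < 1%). With the final f = 0.02404: V = √(2·2330·0.231/(0.02404·25.3·1160)) = 1.235 m/s.
Q = V·A = 1.235·(π/4·0.231²) = 0.05177 m³/s = 51.8 L/s.

Q ≈ 51.8 L/s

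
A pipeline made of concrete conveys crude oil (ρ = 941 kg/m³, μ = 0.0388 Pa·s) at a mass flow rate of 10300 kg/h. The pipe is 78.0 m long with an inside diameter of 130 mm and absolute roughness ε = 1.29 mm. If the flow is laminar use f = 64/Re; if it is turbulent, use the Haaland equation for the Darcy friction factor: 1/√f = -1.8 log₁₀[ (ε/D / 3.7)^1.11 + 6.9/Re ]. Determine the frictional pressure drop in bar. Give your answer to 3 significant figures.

ṁ = 10300 kg/h = 10300/3600 = 2.861 kg/s.
A = πD²/4 = π(0.13)²/4 = 0.01327 m²; mean velocity V = ṁ/(ρA) = 2.861/(941 · 0.01327) = 0.2291 m/s.
Reynolds number Re = ρVD/μ = 941 · 0.2291 · 0.13 / 0.0388 = 722.2.
Re < 2300 → laminar flow, so f = 64/Re = 64/722.2 = 0.08862 (the turbulent correlation is not needed).
Darcy-Weisbach: ΔP = f(L/D)(ρV²/2) = 0.08862·(78/0.13)·(941·0.2291²/2) = 0.08862·600·24.69 = 1313 Pa.
ΔP = 1313 Pa = 0.0131 bar.

ΔP ≈ 0.0131 bar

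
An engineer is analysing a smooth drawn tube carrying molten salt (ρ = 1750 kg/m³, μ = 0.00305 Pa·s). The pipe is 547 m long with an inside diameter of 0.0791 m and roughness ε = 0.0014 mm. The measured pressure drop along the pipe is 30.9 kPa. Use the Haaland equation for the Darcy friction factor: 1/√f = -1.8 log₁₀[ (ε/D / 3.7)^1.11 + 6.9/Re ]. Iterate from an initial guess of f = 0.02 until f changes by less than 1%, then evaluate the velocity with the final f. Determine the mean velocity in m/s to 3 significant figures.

Rearranging Darcy-Weisbach: V = √(2·ΔP·D/(f·L·ρ)). With ε/D = 1.4e-06/0.0791 = 1.77e-05, iterate starting from f = 0.02:
  f = 0.02 → V = √(2·3.09e+04·0.0791/(0.02·547·1750)) = 0.5053 m/s; Re = ρVD/μ = 2.293e+04; f → 0.02491
  f = 0.02491 → V = 0.4528 m/s; Re = 2.055e+04; f → 0.0256
  f = 0.0256 → V = 0.4466 m/s; Re = 2.027e+04; f → 0.02569
Converged (Δf/f < 1%). With the final f = 0.02569: V = √(2·3.09e+04·0.0791/(0.02569·547·1750)) = 0.4459 m/s.

V ≈ 0.446 m/s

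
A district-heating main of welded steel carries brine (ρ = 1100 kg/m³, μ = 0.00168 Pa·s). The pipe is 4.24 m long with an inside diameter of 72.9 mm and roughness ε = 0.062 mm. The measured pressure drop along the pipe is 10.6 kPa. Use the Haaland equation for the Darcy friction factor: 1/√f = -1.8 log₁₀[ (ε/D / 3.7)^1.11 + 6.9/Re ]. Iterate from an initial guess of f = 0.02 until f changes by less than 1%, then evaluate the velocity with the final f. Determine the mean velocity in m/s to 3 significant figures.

Rearranging Darcy-Weisbach: V = √(2·ΔP·D/(f·L·ρ)). With ε/D = 6.2e-05/0.0729 = 0.00085, iterate starting from f = 0.02:
  f = 0.02 → V = √(2·1.06e+04·0.0729/(0.02·4.24·1100)) = 4.07 m/s; Re = ρVD/μ = 1.943e+05; f → 0.02033
  f = 0.02033 → V = 4.037 m/s; Re = 1.927e+05; f → 0.02034
Converged (Δf/f < 1%). With the final f = 0.02034: V = √(2·1.06e+04·0.0729/(0.02034·4.24·1100)) = 4.036 m/s.

V ≈ 4.04 m/s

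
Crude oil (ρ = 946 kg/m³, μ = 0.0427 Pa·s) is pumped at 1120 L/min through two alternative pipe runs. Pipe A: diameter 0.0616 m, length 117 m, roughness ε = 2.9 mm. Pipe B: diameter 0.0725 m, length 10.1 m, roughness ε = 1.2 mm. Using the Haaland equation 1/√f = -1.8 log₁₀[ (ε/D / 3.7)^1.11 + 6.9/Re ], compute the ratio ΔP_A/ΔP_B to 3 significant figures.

Pipe A: V = Q/A = 0.01867/0.00298 = 6.263 m/s; Re = 8548; ε/D = 0.0471; Haaland → f = 0.07263; ΔP_A = f(L/D)(ρV²/2) = 2.56e+06 Pa.
Pipe B: V = Q/A = 0.01867/0.004128 = 4.522 m/s; Re = 7263; ε/D = 0.0166; Haaland → f = 0.05074; ΔP_B = f(L/D)(ρV²/2) = 6.836e+04 Pa.
ΔP_A/ΔP_B = 2.56e+06/6.836e+04 = 37.4.

ΔP_A/ΔP_B ≈ 37.4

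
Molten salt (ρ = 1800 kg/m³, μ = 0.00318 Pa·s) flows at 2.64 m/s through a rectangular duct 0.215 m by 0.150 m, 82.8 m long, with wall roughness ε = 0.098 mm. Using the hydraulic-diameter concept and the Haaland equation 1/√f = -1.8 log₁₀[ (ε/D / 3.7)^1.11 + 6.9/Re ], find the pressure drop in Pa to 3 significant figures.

ΔP ≈ 54500 Pa

Hydraulic diameter D_h = 4A/P = 4·(0.215·0.15)/(2·(0.215+0.15)) = 0.129/0.73 = 0.1767 m.
Re = ρVD_h/μ = 1800·2.64·0.1767/0.00318 = 2.641e+05.
ε/D_h = 9.8e-05/0.1767 = 0.000555; Haaland gives 1/√f = -1.8 log₁₀[5.69e-05+2.61e-05] = 7.345, so f = 0.01853.
ΔP = f(L/D_h)(ρV²/2) = 0.01853·82.8/0.1767·6273 = 5.447e+04 Pa.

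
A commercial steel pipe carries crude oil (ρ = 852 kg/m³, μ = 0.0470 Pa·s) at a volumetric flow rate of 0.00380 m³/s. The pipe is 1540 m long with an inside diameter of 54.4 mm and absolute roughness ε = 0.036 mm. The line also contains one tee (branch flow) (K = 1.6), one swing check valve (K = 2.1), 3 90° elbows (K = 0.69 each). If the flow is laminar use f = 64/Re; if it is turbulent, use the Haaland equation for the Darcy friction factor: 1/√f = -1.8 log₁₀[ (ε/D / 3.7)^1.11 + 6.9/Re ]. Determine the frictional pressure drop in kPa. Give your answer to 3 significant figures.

Cross-sectional area A = πD²/4 = π(0.0544)²/4 = 0.002324 m²; mean velocity V = Q/A = 0.0038/0.002324 = 1.635 m/s.
Reynolds number Re = ρVD/μ = 852 · 1.635 · 0.0544 / 0.047 = 1612.
Re < 2300 → laminar flow, so f = 64/Re = 64/1612 = 0.0397 (the turbulent correlation is not needed).
Total minor-loss coefficient ΣK = 1·1.6 + 1·2.1 + 3·0.69 = 5.77.
ΔP = [f·L/D + ΣK]·(ρV²/2) = [0.0397·1540/0.0544 + 5.77]·(852·1.635²/2) = [1124 + 5.77]·1139 = 1.286e+06 Pa.
ΔP = 1.286e+06 Pa = 1290 kPa.

ΔP ≈ 1290 kPa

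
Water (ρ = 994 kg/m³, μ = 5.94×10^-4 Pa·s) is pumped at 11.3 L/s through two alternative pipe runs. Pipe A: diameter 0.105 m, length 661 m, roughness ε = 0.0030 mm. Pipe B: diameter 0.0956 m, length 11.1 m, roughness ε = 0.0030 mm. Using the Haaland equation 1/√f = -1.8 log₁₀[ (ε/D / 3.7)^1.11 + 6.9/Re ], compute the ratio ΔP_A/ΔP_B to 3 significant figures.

Pipe A: V = Q/A = 0.0113/0.008659 = 1.305 m/s; Re = 2.293e+05; ε/D = 2.86e-05; Haaland → f = 0.0153; ΔP_A = f(L/D)(ρV²/2) = 8.15e+04 Pa.
Pipe B: V = Q/A = 0.0113/0.007178 = 1.574 m/s; Re = 2.518e+05; ε/D = 3.14e-05; Haaland → f = 0.01506; ΔP_B = f(L/D)(ρV²/2) = 2154 Pa.
ΔP_A/ΔP_B = 8.15e+04/2154 = 37.8.

ΔP_A/ΔP_B ≈ 37.8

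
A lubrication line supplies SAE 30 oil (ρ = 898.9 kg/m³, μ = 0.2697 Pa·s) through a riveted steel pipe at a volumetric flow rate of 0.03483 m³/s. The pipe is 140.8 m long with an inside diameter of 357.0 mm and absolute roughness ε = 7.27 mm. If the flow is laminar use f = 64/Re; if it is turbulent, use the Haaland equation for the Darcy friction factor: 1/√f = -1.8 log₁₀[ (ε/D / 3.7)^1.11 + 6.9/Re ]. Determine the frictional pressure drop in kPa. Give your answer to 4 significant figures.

Cross-sectional area A = πD²/4 = π(0.357)²/4 = 0.1001 m²; mean velocity V = Q/A = 0.03483/0.1001 = 0.348 m/s.
Reynolds number Re = ρVD/μ = 898.9 · 0.348 · 0.357 / 0.27 = 414.
Re < 2300 → laminar flow, so f = 64/Re = 64/414 = 0.1546 (the turbulent correlation is not needed).
Darcy-Weisbach: ΔP = f(L/D)(ρV²/2) = 0.1546·(140.8/0.357)·(898.9·0.348²/2) = 0.1546·394.4·54.42 = 3318 Pa.
ΔP = 3318 Pa = 3.318 kPa.

ΔP ≈ 3.318 kPa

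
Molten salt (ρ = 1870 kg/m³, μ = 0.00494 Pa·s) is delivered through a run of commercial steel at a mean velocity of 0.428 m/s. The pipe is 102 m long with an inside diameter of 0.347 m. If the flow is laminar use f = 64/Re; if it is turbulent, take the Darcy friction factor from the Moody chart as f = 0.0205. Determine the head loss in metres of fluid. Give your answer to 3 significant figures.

h_f ≈ 0.0563 m

Reynolds number Re = ρVD/μ = 1870 · 0.428 · 0.347 / 0.00494 = 5.622e+04.
Re > 4000 → turbulent; use the Moody-chart value f = 0.0205.
Darcy-Weisbach: ΔP = f(L/D)(ρV²/2) = 0.0205·(102/0.347)·(1870·0.428²/2) = 0.0205·293.9·171.3 = 1032 Pa.
Head loss h_f = ΔP/(ρg) = 1032/(1870·9.81) = 0.0563 m.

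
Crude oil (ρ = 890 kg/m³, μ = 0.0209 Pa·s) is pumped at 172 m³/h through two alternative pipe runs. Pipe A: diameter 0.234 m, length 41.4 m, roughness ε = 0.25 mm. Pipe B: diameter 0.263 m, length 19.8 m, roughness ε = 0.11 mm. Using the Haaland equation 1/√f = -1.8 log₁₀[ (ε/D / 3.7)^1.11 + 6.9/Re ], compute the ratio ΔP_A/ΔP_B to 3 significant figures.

ΔP_A/ΔP_B ≈ 3.75

Pipe A: V = Q/A = 0.04778/0.04301 = 1.111 m/s; Re = 1.107e+04; ε/D = 0.00107; Haaland → f = 0.0315; ΔP_A = f(L/D)(ρV²/2) = 3061 Pa.
Pipe B: V = Q/A = 0.04778/0.05433 = 0.8795 m/s; Re = 9850; ε/D = 0.000418; Haaland → f = 0.03151; ΔP_B = f(L/D)(ρV²/2) = 816.6 Pa.
ΔP_A/ΔP_B = 3061/816.6 = 3.75.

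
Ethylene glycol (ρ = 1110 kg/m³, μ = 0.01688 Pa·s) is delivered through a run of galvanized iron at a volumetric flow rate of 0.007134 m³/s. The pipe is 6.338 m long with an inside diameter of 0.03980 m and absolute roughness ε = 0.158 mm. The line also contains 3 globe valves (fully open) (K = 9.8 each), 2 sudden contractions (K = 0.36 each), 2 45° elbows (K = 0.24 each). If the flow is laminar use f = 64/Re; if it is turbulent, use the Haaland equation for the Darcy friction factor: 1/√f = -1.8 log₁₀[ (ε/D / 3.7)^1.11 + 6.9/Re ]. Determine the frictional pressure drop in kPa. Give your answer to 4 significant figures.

ΔP ≈ 657.1 kPa

Cross-sectional area A = πD²/4 = π(0.0398)²/4 = 0.001244 m²; mean velocity V = Q/A = 0.007134/0.001244 = 5.734 m/s.
Reynolds number Re = ρVD/μ = 1110 · 5.734 · 0.0398 / 0.0169 = 1.501e+04.
Re > 4000 → turbulent. Relative roughness ε/D = 0.000158/0.0398 = 0.00397. Haaland: 1/√f = -1.8 log₁₀[(0.00397/3.7)^1.11 + 6.9/1.501e+04] = -1.8 log₁₀[0.000506 + 0.00046] = 5.427, so f = 0.03395.
Total minor-loss coefficient ΣK = 3·9.8 + 2·0.36 + 2·0.24 = 30.6.
ΔP = [f·L/D + ΣK]·(ρV²/2) = [0.03395·6.338/0.0398 + 30.6]·(1110·5.734²/2) = [5.406 + 30.6]·1.825e+04 = 6.571e+05 Pa.
ΔP = 6.571e+05 Pa = 657.1 kPa.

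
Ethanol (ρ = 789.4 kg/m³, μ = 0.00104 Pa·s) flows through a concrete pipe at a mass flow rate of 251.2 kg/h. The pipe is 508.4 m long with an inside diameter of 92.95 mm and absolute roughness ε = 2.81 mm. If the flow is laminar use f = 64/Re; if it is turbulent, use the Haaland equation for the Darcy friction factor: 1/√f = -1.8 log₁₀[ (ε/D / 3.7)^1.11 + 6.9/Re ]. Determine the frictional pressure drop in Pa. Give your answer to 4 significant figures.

ΔP ≈ 25.51 Pa

ṁ = 251.2 kg/h = 251.2/3600 = 0.06978 kg/s.
A = πD²/4 = π(0.09295)²/4 = 0.006786 m²; mean velocity V = ṁ/(ρA) = 0.06978/(789.4 · 0.006786) = 0.01303 m/s.
Reynolds number Re = ρVD/μ = 789.4 · 0.01303 · 0.09295 / 0.00104 = 919.1.
Re < 2300 → laminar flow, so f = 64/Re = 64/919.1 = 0.06964 (the turbulent correlation is not needed).
Darcy-Weisbach: ΔP = f(L/D)(ρV²/2) = 0.06964·(508.4/0.09295)·(789.4·0.01303²/2) = 0.06964·5470·0.06698 = 25.51 Pa.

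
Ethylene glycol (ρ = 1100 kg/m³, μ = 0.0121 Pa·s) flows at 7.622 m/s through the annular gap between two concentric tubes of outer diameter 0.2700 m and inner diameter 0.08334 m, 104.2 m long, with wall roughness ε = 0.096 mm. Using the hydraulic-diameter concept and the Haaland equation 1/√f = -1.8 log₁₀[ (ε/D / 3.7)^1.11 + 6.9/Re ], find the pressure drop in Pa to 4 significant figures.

ΔP ≈ 348200 Pa

Hydraulic diameter D_h = 4A/P = D_o - D_i = 0.27 - 0.08334 = 0.1867 m.
Re = ρVD_h/μ = 1100·7.622·0.1867/0.0121 = 1.293e+05.
ε/D_h = 9.6e-05/0.1867 = 0.000514; Haaland gives 1/√f = -1.8 log₁₀[5.23e-05+5.33e-05] = 7.157, so f = 0.01952.
ΔP = f(L/D_h)(ρV²/2) = 0.01952·104.2/0.1867·3.195e+04 = 3.482e+05 Pa.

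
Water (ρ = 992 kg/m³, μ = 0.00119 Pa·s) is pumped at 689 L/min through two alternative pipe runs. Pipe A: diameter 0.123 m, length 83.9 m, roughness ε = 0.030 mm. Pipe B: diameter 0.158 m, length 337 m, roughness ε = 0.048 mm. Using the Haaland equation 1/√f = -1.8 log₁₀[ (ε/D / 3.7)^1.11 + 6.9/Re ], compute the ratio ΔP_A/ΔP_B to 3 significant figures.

ΔP_A/ΔP_B ≈ 0.825

Pipe A: V = Q/A = 0.01148/0.01188 = 0.9664 m/s; Re = 9.909e+04; ε/D = 0.000244; Haaland → f = 0.01897; ΔP_A = f(L/D)(ρV²/2) = 5994 Pa.
Pipe B: V = Q/A = 0.01148/0.01961 = 0.5857 m/s; Re = 7.714e+04; ε/D = 0.000304; Haaland → f = 0.02003; ΔP_B = f(L/D)(ρV²/2) = 7267 Pa.
ΔP_A/ΔP_B = 5994/7267 = 0.825.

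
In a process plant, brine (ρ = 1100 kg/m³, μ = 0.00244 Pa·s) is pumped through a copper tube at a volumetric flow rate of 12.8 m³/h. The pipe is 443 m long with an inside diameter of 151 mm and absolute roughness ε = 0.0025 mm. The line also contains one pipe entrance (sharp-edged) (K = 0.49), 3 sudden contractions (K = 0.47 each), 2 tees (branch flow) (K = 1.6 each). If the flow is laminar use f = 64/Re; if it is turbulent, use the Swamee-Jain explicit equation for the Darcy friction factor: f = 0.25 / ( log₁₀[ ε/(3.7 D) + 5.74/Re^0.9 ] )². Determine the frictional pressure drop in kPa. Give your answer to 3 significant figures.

Q = 12.8 m³/h = 12.8/3600 = 0.003556 m³/s.
Cross-sectional area A = πD²/4 = π(0.151)²/4 = 0.01791 m²; mean velocity V = Q/A = 0.003556/0.01791 = 0.1985 m/s.
Reynolds number Re = ρVD/μ = 1100 · 0.1985 · 0.151 / 0.00244 = 1.352e+04.
Re > 4000 → turbulent. Relative roughness ε/D = 2.5e-06/0.151 = 1.66e-05. Swamee-Jain: f = 0.25/(log₁₀[1.66e-05/3.7 + 5.74/1.352e+04^0.9])² = 0.25/(log₁₀[4.47e-06 + 0.0011])² = 0.25/(-2.957)² = 0.02859.
Total minor-loss coefficient ΣK = 1·0.49 + 3·0.47 + 2·1.6 = 5.1.
ΔP = [f·L/D + ΣK]·(ρV²/2) = [0.02859·443/0.151 + 5.1]·(1100·0.1985²/2) = [83.88 + 5.1]·21.68 = 1929 Pa.
ΔP = 1929 Pa = 1.93 kPa.

ΔP ≈ 1.93 kPa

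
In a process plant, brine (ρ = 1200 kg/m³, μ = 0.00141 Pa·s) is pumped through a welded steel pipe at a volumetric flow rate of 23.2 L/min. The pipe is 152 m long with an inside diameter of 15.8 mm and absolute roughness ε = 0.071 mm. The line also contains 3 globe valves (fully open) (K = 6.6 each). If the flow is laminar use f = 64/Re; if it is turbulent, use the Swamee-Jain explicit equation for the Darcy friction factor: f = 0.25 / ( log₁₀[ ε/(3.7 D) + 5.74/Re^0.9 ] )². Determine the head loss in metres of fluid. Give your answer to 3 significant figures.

Q = 23.2 L/min = 23.2/60000 = 0.0003867 m³/s.
Cross-sectional area A = πD²/4 = π(0.0158)²/4 = 0.0001961 m²; mean velocity V = Q/A = 0.0003867/0.0001961 = 1.972 m/s.
Reynolds number Re = ρVD/μ = 1200 · 1.972 · 0.0158 / 0.00141 = 2.652e+04.
Re > 4000 → turbulent. Relative roughness ε/D = 7.1e-05/0.0158 = 0.00449. Swamee-Jain: f = 0.25/(log₁₀[0.00449/3.7 + 5.74/2.652e+04^0.9])² = 0.25/(log₁₀[0.00121 + 0.000599])² = 0.25/(-2.741)² = 0.03327.
Total minor-loss coefficient ΣK = 3·6.6 = 19.8.
ΔP = [f·L/D + ΣK]·(ρV²/2) = [0.03327·152/0.0158 + 19.8]·(1200·1.972²/2) = [320 + 19.8]·2334 = 7.93e+05 Pa.
Head loss h_f = ΔP/(ρg) = 7.93e+05/(1200·9.81) = 67.4 m.

h_f ≈ 67.4 m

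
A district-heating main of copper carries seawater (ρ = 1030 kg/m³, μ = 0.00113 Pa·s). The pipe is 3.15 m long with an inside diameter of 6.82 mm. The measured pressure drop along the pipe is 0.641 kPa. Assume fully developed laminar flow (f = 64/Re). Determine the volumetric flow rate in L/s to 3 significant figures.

For laminar flow, f = 64/Re with Re = ρVD/μ, so Darcy-Weisbach reduces to ΔP = 32μLV/D². Solving for V: V = ΔP·D²/(32μL) = 641·(0.00682)²/(32·0.00113·3.15) = 0.2618 m/s.
Check: Re = ρVD/μ = 1030·0.2618·0.00682/0.00113 = 1627 < 2300, so the laminar assumption holds.
Q = V·A = 0.2618·(π/4·0.00682²) = 9.562e-06 m³/s = 0.00956 L/s.

Q ≈ 0.00956 L/s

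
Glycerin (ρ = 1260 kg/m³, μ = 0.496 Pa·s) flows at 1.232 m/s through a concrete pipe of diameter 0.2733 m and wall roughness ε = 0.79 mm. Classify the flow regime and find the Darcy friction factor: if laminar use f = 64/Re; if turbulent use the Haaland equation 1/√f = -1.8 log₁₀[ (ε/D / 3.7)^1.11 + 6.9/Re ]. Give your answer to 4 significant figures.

f ≈ 0.07482

Re = ρVD/μ = 1260·1.232·0.2733/0.496 = 855.3.
Re < 2300 → laminar, so f = 64/Re = 0.07482 (roughness is irrelevant in laminar flow).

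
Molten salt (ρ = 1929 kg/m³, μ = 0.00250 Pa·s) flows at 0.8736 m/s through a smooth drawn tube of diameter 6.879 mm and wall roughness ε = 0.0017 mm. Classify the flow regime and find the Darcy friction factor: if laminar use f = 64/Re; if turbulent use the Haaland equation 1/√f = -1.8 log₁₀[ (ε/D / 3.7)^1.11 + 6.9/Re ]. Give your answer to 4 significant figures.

Re = ρVD/μ = 1929·0.8736·0.006879/0.0025 = 4637.
Re > 4000 → turbulent. ε/D = 1.7e-06/0.006879 = 0.000247; Haaland: 1/√f = -1.8 log₁₀[2.32e-05 + 0.00149] = 5.077, so f = 0.03879.

f ≈ 0.03879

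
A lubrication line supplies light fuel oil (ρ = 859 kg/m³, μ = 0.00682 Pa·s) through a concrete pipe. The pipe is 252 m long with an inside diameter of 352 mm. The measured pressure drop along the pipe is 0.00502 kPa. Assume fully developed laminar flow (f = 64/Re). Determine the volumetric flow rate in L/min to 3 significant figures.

Q ≈ 66.0 L/min

For laminar flow, f = 64/Re with Re = ρVD/μ, so Darcy-Weisbach reduces to ΔP = 32μLV/D². Solving for V: V = ΔP·D²/(32μL) = 5.02·(0.352)²/(32·0.00682·252) = 0.01131 m/s.
Check: Re = ρVD/μ = 859·0.01131·0.352/0.00682 = 501.4 < 2300, so the laminar assumption holds.
Q = V·A = 0.01131·(π/4·0.352²) = 0.001101 m³/s = 66.0 L/min.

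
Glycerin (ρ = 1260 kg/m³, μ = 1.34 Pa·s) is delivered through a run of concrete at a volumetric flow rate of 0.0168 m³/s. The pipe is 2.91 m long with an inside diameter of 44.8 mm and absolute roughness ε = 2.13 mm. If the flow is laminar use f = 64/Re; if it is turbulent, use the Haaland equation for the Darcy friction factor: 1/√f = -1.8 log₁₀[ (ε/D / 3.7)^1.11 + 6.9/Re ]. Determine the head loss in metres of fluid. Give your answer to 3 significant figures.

Cross-sectional area A = πD²/4 = π(0.0448)²/4 = 0.001576 m²; mean velocity V = Q/A = 0.0168/0.001576 = 10.66 m/s.
Reynolds number Re = ρVD/μ = 1260 · 10.66 · 0.0448 / 1.34 = 449.
Re < 2300 → laminar flow, so f = 64/Re = 64/449 = 0.1426 (the turbulent correlation is not needed).
Darcy-Weisbach: ΔP = f(L/D)(ρV²/2) = 0.1426·(2.91/0.0448)·(1260·10.66²/2) = 0.1426·64.96·7.156e+04 = 6.626e+05 Pa.
Head loss h_f = ΔP/(ρg) = 6.626e+05/(1260·9.81) = 53.6 m.

h_f ≈ 53.6 m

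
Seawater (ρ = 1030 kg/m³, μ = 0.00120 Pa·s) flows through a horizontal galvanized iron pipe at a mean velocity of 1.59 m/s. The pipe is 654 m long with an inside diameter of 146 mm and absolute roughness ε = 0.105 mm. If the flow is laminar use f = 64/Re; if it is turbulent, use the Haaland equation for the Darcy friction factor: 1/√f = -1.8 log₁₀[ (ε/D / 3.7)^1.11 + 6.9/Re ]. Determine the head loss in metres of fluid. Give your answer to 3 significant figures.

h_f ≈ 11.4 m

Reynolds number Re = ρVD/μ = 1030 · 1.59 · 0.146 / 0.0012 = 1.993e+05.
Re > 4000 → turbulent. Relative roughness ε/D = 0.000105/0.146 = 0.000719. Haaland: 1/√f = -1.8 log₁₀[(0.000719/3.7)^1.11 + 6.9/1.993e+05] = -1.8 log₁₀[7.59e-05 + 3.46e-05] = 7.122, so f = 0.01972.
Darcy-Weisbach: ΔP = f(L/D)(ρV²/2) = 0.01972·(654/0.146)·(1030·1.59²/2) = 0.01972·4479·1302 = 1.15e+05 Pa.
Head loss h_f = ΔP/(ρg) = 1.15e+05/(1030·9.81) = 11.4 m.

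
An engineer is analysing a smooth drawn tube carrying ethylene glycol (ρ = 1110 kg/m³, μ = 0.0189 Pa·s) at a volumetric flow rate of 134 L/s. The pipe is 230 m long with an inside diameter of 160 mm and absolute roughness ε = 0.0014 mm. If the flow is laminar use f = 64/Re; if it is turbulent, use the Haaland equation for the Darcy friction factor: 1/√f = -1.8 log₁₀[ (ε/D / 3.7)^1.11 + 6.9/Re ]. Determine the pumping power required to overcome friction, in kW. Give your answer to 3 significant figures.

P ≈ 93.7 kW

Q = 134 L/s = 134/1000 = 0.134 m³/s.
Cross-sectional area A = πD²/4 = π(0.16)²/4 = 0.02011 m²; mean velocity V = Q/A = 0.134/0.02011 = 6.665 m/s.
Reynolds number Re = ρVD/μ = 1110 · 6.665 · 0.16 / 0.0189 = 6.263e+04.
Re > 4000 → turbulent. Relative roughness ε/D = 1.4e-06/0.16 = 8.75e-06. Haaland: 1/√f = -1.8 log₁₀[(8.75e-06/3.7)^1.11 + 6.9/6.263e+04] = -1.8 log₁₀[5.69e-07 + 0.00011] = 7.12, so f = 0.01972.
Darcy-Weisbach: ΔP = f(L/D)(ρV²/2) = 0.01972·(230/0.16)·(1110·6.665²/2) = 0.01972·1438·2.465e+04 = 6.99e+05 Pa.
Pumping power P = QΔP = 0.134·6.99e+05 = 93660 W = 93.7 kW.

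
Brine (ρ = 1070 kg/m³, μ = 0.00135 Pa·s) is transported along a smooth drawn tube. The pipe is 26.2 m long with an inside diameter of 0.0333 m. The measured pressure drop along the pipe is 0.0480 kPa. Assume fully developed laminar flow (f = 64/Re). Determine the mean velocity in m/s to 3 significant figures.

For laminar flow, f = 64/Re with Re = ρVD/μ, so Darcy-Weisbach reduces to ΔP = 32μLV/D². Solving for V: V = ΔP·D²/(32μL) = 48·(0.0333)²/(32·0.00135·26.2) = 0.04703 m/s.
Check: Re = ρVD/μ = 1070·0.04703·0.0333/0.00135 = 1241 < 2300, so the laminar assumption holds.

V ≈ 0.0470 m/s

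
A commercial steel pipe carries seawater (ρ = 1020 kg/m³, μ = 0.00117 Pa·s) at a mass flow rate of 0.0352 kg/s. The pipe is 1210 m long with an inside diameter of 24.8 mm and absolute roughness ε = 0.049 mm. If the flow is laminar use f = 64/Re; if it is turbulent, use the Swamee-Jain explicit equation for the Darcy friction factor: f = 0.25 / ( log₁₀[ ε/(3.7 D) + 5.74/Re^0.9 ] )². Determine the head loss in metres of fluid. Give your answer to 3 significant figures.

A = πD²/4 = π(0.0248)²/4 = 0.0004831 m²; mean velocity V = ṁ/(ρA) = 0.0352/(1020 · 0.0004831) = 0.07144 m/s.
Reynolds number Re = ρVD/μ = 1020 · 0.07144 · 0.0248 / 0.00117 = 1545.
Re < 2300 → laminar flow, so f = 64/Re = 64/1545 = 0.04143 (the turbulent correlation is not needed).
Darcy-Weisbach: ΔP = f(L/D)(ρV²/2) = 0.04143·(1210/0.0248)·(1020·0.07144²/2) = 0.04143·4.879e+04·2.603 = 5262 Pa.
Head loss h_f = ΔP/(ρg) = 5262/(1020·9.81) = 0.526 m.

h_f ≈ 0.526 m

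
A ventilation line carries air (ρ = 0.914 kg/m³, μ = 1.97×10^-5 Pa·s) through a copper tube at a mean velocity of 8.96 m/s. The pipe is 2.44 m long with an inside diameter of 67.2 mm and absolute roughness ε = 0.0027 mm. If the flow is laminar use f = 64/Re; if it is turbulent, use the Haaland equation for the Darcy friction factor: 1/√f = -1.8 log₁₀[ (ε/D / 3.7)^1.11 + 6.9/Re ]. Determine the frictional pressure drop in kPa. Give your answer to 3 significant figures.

ΔP ≈ 0.0317 kPa

Reynolds number Re = ρVD/μ = 0.914 · 8.96 · 0.0672 / 1.97e-05 = 2.794e+04.
Re > 4000 → turbulent. Relative roughness ε/D = 2.7e-06/0.0672 = 4.02e-05. Haaland: 1/√f = -1.8 log₁₀[(4.02e-05/3.7)^1.11 + 6.9/2.794e+04] = -1.8 log₁₀[3.09e-06 + 0.000247] = 6.483, so f = 0.02379.
Darcy-Weisbach: ΔP = f(L/D)(ρV²/2) = 0.02379·(2.44/0.0672)·(0.914·8.96²/2) = 0.02379·36.31·36.69 = 31.69 Pa.
ΔP = 31.69 Pa = 0.0317 kPa.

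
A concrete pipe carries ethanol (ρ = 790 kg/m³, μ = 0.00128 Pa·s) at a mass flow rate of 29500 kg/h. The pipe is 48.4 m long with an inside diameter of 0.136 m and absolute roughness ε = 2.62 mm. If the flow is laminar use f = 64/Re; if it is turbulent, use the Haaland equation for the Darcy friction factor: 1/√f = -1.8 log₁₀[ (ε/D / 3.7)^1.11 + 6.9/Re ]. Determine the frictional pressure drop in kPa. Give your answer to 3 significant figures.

ΔP ≈ 3.49 kPa

ṁ = 29500 kg/h = 29500/3600 = 8.194 kg/s.
A = πD²/4 = π(0.136)²/4 = 0.01453 m²; mean velocity V = ṁ/(ρA) = 8.194/(790 · 0.01453) = 0.714 m/s.
Reynolds number Re = ρVD/μ = 790 · 0.714 · 0.136 / 0.00128 = 5.994e+04.
Re > 4000 → turbulent. Relative roughness ε/D = 0.00262/0.136 = 0.0193. Haaland: 1/√f = -1.8 log₁₀[(0.0193/3.7)^1.11 + 6.9/5.994e+04] = -1.8 log₁₀[0.00292 + 0.000115] = 4.532, so f = 0.04869.
Darcy-Weisbach: ΔP = f(L/D)(ρV²/2) = 0.04869·(48.4/0.136)·(790·0.714²/2) = 0.04869·355.9·201.4 = 3489 Pa.
ΔP = 3489 Pa = 3.49 kPa.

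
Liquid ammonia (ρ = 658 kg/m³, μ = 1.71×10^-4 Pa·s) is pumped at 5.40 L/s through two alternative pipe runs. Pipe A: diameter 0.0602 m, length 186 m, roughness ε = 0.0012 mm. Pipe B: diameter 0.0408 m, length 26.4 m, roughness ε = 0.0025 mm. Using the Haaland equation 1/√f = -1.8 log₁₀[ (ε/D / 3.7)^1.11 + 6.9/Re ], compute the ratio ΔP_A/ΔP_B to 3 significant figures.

Pipe A: V = Q/A = 0.0054/0.002846 = 1.897 m/s; Re = 4.395e+05; ε/D = 1.99e-05; Haaland → f = 0.01358; ΔP_A = f(L/D)(ρV²/2) = 4.97e+04 Pa.
Pipe B: V = Q/A = 0.0054/0.001307 = 4.13 m/s; Re = 6.484e+05; ε/D = 6.13e-05; Haaland → f = 0.01335; ΔP_B = f(L/D)(ρV²/2) = 4.85e+04 Pa.
ΔP_A/ΔP_B = 4.97e+04/4.85e+04 = 1.02.

ΔP_A/ΔP_B ≈ 1.02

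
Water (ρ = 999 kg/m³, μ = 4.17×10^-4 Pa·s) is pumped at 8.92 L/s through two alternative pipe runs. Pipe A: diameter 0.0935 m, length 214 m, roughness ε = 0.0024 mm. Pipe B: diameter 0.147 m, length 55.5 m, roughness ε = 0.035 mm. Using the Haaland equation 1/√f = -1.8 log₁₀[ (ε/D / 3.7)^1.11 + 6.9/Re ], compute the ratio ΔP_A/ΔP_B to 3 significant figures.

Pipe A: V = Q/A = 0.00892/0.006866 = 1.299 m/s; Re = 2.91e+05; ε/D = 2.57e-05; Haaland → f = 0.01464; ΔP_A = f(L/D)(ρV²/2) = 2.824e+04 Pa.
Pipe B: V = Q/A = 0.00892/0.01697 = 0.5256 m/s; Re = 1.851e+05; ε/D = 0.000238; Haaland → f = 0.01729; ΔP_B = f(L/D)(ρV²/2) = 900.6 Pa.
ΔP_A/ΔP_B = 2.824e+04/900.6 = 31.4.

ΔP_A/ΔP_B ≈ 31.4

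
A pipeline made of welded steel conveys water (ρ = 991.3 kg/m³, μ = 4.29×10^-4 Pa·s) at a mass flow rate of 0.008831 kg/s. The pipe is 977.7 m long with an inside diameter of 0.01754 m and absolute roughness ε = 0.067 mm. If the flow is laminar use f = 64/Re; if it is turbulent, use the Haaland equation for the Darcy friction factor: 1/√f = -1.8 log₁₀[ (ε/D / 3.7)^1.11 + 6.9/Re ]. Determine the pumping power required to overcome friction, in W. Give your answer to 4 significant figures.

P ≈ 0.01433 W

A = πD²/4 = π(0.01754)²/4 = 0.0002416 m²; mean velocity V = ṁ/(ρA) = 0.008831/(991.3 · 0.0002416) = 0.03687 m/s.
Reynolds number Re = ρVD/μ = 991.3 · 0.03687 · 0.01754 / 0.000429 = 1494.
Re < 2300 → laminar flow, so f = 64/Re = 64/1494 = 0.04283 (the turbulent correlation is not needed).
Darcy-Weisbach: ΔP = f(L/D)(ρV²/2) = 0.04283·(977.7/0.01754)·(991.3·0.03687²/2) = 0.04283·5.574e+04·0.6737 = 1608 Pa.
Q = ṁ/ρ = 0.008831/991.3 = 8.909e-06 m³/s.
Pumping power P = QΔP = 8.909e-06·1608 = 0.014329 W = 0.01433 W.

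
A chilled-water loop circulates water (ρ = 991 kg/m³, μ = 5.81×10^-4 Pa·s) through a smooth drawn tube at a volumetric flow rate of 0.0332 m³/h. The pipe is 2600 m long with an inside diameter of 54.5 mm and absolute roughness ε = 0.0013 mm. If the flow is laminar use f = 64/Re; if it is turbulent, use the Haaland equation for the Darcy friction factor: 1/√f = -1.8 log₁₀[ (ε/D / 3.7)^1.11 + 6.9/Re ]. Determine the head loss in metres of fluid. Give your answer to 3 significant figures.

h_f ≈ 0.00662 m

Q = 0.0332 m³/h = 0.0332/3600 = 9.222e-06 m³/s.
Cross-sectional area A = πD²/4 = π(0.0545)²/4 = 0.002333 m²; mean velocity V = Q/A = 9.222e-06/0.002333 = 0.003953 m/s.
Reynolds number Re = ρVD/μ = 991 · 0.003953 · 0.0545 / 0.000581 = 367.5.
Re < 2300 → laminar flow, so f = 64/Re = 64/367.5 = 0.1742 (the turbulent correlation is not needed).
Darcy-Weisbach: ΔP = f(L/D)(ρV²/2) = 0.1742·(2600/0.0545)·(991·0.003953²/2) = 0.1742·4.771e+04·0.007744 = 64.34 Pa.
Head loss h_f = ΔP/(ρg) = 64.34/(991·9.81) = 0.00662 m.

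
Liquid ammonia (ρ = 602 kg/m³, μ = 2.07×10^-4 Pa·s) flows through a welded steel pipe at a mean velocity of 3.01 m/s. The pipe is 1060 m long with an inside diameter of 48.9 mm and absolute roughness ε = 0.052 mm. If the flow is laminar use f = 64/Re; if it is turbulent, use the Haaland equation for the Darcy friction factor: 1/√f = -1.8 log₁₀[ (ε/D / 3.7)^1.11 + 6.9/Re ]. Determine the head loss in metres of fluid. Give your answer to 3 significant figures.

h_f ≈ 206 m

Reynolds number Re = ρVD/μ = 602 · 3.01 · 0.0489 / 0.000207 = 4.281e+05.
Re > 4000 → turbulent. Relative roughness ε/D = 5.2e-05/0.0489 = 0.00106. Haaland: 1/√f = -1.8 log₁₀[(0.00106/3.7)^1.11 + 6.9/4.281e+05] = -1.8 log₁₀[0.000117 + 1.61e-05] = 6.975, so f = 0.02055.
Darcy-Weisbach: ΔP = f(L/D)(ρV²/2) = 0.02055·(1060/0.0489)·(602·3.01²/2) = 0.02055·2.168e+04·2727 = 1.215e+06 Pa.
Head loss h_f = ΔP/(ρg) = 1.215e+06/(602·9.81) = 206 m.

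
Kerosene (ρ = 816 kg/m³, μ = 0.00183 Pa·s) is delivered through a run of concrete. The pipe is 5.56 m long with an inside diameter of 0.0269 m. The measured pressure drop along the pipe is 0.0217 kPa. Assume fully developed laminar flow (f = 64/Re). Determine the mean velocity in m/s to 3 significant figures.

V ≈ 0.0482 m/s

For laminar flow, f = 64/Re with Re = ρVD/μ, so Darcy-Weisbach reduces to ΔP = 32μLV/D². Solving for V: V = ΔP·D²/(32μL) = 21.7·(0.0269)²/(32·0.00183·5.56) = 0.04823 m/s.
Check: Re = ρVD/μ = 816·0.04823·0.0269/0.00183 = 578.5 < 2300, so the laminar assumption holds.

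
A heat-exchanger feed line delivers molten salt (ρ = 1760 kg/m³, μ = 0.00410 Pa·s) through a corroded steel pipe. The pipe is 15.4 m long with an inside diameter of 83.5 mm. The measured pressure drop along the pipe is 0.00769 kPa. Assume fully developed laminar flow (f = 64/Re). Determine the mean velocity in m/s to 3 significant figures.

V ≈ 0.0265 m/s

For laminar flow, f = 64/Re with Re = ρVD/μ, so Darcy-Weisbach reduces to ΔP = 32μLV/D². Solving for V: V = ΔP·D²/(32μL) = 7.69·(0.0835)²/(32·0.0041·15.4) = 0.02654 m/s.
Check: Re = ρVD/μ = 1760·0.02654·0.0835/0.0041 = 951.2 < 2300, so the laminar assumption holds.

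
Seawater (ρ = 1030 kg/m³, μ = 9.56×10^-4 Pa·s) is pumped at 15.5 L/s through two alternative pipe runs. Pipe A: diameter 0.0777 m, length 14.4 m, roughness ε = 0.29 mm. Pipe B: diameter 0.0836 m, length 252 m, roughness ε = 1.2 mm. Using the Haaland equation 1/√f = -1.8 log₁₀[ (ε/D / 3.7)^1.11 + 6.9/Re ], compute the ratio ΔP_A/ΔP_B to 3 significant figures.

ΔP_A/ΔP_B ≈ 0.0539

Pipe A: V = Q/A = 0.0155/0.004742 = 3.269 m/s; Re = 2.737e+05; ε/D = 0.00373; Haaland → f = 0.02829; ΔP_A = f(L/D)(ρV²/2) = 2.885e+04 Pa.
Pipe B: V = Q/A = 0.0155/0.005489 = 2.824 m/s; Re = 2.543e+05; ε/D = 0.0144; Haaland → f = 0.04327; ΔP_B = f(L/D)(ρV²/2) = 5.355e+05 Pa.
ΔP_A/ΔP_B = 2.885e+04/5.355e+05 = 0.0539.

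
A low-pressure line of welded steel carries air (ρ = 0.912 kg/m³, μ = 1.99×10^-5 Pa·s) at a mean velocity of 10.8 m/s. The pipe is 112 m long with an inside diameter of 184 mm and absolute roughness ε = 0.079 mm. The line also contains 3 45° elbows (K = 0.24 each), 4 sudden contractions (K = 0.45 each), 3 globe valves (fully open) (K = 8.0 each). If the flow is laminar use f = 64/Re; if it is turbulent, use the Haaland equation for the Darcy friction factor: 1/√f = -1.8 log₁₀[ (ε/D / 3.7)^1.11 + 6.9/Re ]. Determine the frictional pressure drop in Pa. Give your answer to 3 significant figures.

Reynolds number Re = ρVD/μ = 0.912 · 10.8 · 0.184 / 1.99e-05 = 9.107e+04.
Re > 4000 → turbulent. Relative roughness ε/D = 7.9e-05/0.184 = 0.000429. Haaland: 1/√f = -1.8 log₁₀[(0.000429/3.7)^1.11 + 6.9/9.107e+04] = -1.8 log₁₀[4.28e-05 + 7.58e-05] = 7.067, so f = 0.02002.
Total minor-loss coefficient ΣK = 3·0.24 + 4·0.45 + 3·8 = 26.5.
ΔP = [f·L/D + ΣK]·(ρV²/2) = [0.02002·112/0.184 + 26.5]·(0.912·10.8²/2) = [12.19 + 26.5]·53.19 = 2059 Pa.

ΔP ≈ 2060 Pa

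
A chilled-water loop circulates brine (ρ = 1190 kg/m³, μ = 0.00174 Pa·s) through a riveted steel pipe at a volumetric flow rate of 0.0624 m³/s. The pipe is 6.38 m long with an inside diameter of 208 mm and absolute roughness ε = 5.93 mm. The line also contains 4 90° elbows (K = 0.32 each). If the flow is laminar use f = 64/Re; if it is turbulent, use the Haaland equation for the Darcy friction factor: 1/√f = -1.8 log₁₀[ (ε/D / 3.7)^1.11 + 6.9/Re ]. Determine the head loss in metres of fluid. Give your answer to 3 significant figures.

h_f ≈ 0.516 m

Cross-sectional area A = πD²/4 = π(0.208)²/4 = 0.03398 m²; mean velocity V = Q/A = 0.0624/0.03398 = 1.836 m/s.
Reynolds number Re = ρVD/μ = 1190 · 1.836 · 0.208 / 0.00174 = 2.612e+05.
Re > 4000 → turbulent. Relative roughness ε/D = 0.00593/0.208 = 0.0285. Haaland: 1/√f = -1.8 log₁₀[(0.0285/3.7)^1.11 + 6.9/2.612e+05] = -1.8 log₁₀[0.00451 + 2.64e-05] = 4.218, so f = 0.05622.
Total minor-loss coefficient ΣK = 4·0.32 = 1.28.
ΔP = [f·L/D + ΣK]·(ρV²/2) = [0.05622·6.38/0.208 + 1.28]·(1190·1.836²/2) = [1.724 + 1.28]·2007 = 6028 Pa.
Head loss h_f = ΔP/(ρg) = 6028/(1190·9.81) = 0.516 m.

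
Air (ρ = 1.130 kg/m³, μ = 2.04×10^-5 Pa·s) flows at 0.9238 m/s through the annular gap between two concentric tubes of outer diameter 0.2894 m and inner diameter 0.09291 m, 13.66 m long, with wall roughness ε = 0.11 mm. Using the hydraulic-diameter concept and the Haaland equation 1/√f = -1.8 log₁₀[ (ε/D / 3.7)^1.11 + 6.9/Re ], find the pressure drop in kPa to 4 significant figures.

ΔP ≈ 0.001057 kPa

Hydraulic diameter D_h = 4A/P = D_o - D_i = 0.2894 - 0.09291 = 0.1965 m.
Re = ρVD_h/μ = 1.13·0.9238·0.1965/2.04e-05 = 1.005e+04.
ε/D_h = 0.00011/0.1965 = 0.00056; Haaland gives 1/√f = -1.8 log₁₀[5.75e-05+0.000686] = 5.631, so f = 0.03153.
ΔP = f(L/D_h)(ρV²/2) = 0.03153·13.66/0.1965·0.4822 = 1.057 Pa.
ΔP = 0.001057 kPa.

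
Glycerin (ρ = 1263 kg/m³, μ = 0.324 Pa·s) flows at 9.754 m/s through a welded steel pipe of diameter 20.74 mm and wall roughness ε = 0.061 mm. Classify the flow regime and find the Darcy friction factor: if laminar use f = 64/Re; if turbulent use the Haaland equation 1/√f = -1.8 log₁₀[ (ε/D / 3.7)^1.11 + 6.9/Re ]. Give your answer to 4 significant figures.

f ≈ 0.08116

Re = ρVD/μ = 1263·9.754·0.02074/0.324 = 788.6.
Re < 2300 → laminar, so f = 64/Re = 0.08116 (roughness is irrelevant in laminar flow).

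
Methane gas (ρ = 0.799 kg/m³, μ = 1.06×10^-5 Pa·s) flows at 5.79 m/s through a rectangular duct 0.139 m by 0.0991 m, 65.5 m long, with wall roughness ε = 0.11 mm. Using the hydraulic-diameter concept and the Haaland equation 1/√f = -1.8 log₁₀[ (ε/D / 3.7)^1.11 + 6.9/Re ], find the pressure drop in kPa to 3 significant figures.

ΔP ≈ 0.179 kPa

Hydraulic diameter D_h = 4A/P = 4·(0.139·0.0991)/(2·(0.139+0.0991)) = 0.0551/0.4762 = 0.1157 m.
Re = ρVD_h/μ = 0.799·5.79·0.1157/1.06e-05 = 5.05e+04.
ε/D_h = 0.00011/0.1157 = 0.000951; Haaland gives 1/√f = -1.8 log₁₀[0.000103+0.000137] = 6.515, so f = 0.02356.
ΔP = f(L/D_h)(ρV²/2) = 0.02356·65.5/0.1157·13.39 = 178.6 Pa.
ΔP = 0.179 kPa.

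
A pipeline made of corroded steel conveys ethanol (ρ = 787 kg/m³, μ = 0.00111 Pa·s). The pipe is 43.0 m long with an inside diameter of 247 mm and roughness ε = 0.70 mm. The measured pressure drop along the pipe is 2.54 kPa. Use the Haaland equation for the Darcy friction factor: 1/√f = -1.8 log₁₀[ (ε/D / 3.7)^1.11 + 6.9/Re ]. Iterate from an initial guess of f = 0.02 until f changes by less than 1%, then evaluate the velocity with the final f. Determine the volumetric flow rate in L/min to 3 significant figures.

Q ≈ 3410 L/min

Rearranging Darcy-Weisbach: V = √(2·ΔP·D/(f·L·ρ)). With ε/D = 0.0007/0.247 = 0.00283, iterate starting from f = 0.02:
  f = 0.02 → V = √(2·2540·0.247/(0.02·43·787)) = 1.362 m/s; Re = ρVD/μ = 2.384e+05; f → 0.02633
  f = 0.02633 → V = 1.187 m/s; Re = 2.078e+05; f → 0.0264
Converged (Δf/f < 1%). With the final f = 0.0264: V = √(2·2540·0.247/(0.0264·43·787)) = 1.185 m/s.
Q = V·A = 1.185·(π/4·0.247²) = 0.05678 m³/s = 3410 L/min.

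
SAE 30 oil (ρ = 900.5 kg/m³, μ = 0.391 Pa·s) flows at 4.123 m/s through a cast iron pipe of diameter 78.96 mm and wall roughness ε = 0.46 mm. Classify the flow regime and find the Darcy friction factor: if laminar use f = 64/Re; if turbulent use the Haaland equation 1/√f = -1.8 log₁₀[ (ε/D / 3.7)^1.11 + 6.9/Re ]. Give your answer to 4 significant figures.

Re = ρVD/μ = 900.5·4.123·0.07896/0.391 = 749.8.
Re < 2300 → laminar, so f = 64/Re = 0.08536 (roughness is irrelevant in laminar flow).

f ≈ 0.08536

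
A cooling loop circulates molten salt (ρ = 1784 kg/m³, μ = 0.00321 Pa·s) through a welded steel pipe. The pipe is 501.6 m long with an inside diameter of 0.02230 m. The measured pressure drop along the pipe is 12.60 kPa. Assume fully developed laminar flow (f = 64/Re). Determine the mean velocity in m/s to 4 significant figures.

For laminar flow, f = 64/Re with Re = ρVD/μ, so Darcy-Weisbach reduces to ΔP = 32μLV/D². Solving for V: V = ΔP·D²/(32μL) = 1.26e+04·(0.0223)²/(32·0.00321·501.6) = 0.1216 m/s.
Check: Re = ρVD/μ = 1784·0.1216·0.0223/0.00321 = 1507 < 2300, so the laminar assumption holds.

V ≈ 0.1216 m/s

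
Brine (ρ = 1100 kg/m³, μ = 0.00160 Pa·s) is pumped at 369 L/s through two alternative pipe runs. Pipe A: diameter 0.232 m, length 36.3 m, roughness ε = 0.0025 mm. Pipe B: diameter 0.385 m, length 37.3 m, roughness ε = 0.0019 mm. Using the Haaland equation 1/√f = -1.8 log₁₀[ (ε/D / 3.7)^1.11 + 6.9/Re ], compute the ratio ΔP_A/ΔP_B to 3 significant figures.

Pipe A: V = Q/A = 0.369/0.04227 = 8.729 m/s; Re = 1.392e+06; ε/D = 1.08e-05; Haaland → f = 0.01121; ΔP_A = f(L/D)(ρV²/2) = 7.353e+04 Pa.
Pipe B: V = Q/A = 0.369/0.1164 = 3.17 m/s; Re = 8.39e+05; ε/D = 4.94e-06; Haaland → f = 0.01201; ΔP_B = f(L/D)(ρV²/2) = 6430 Pa.
ΔP_A/ΔP_B = 7.353e+04/6430 = 11.4.

ΔP_A/ΔP_B ≈ 11.4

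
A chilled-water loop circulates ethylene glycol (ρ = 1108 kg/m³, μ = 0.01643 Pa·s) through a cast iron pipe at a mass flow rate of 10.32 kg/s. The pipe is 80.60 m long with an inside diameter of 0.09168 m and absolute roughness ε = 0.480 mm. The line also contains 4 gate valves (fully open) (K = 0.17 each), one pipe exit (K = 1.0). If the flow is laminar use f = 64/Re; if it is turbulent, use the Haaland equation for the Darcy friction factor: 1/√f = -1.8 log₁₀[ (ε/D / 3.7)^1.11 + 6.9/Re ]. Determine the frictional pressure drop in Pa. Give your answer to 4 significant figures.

ΔP ≈ 39210 Pa

A = πD²/4 = π(0.09168)²/4 = 0.006601 m²; mean velocity V = ṁ/(ρA) = 10.32/(1108 · 0.006601) = 1.411 m/s.
Reynolds number Re = ρVD/μ = 1108 · 1.411 · 0.09168 / 0.0164 = 8723.
Re > 4000 → turbulent. Relative roughness ε/D = 0.00048/0.09168 = 0.00524. Haaland: 1/√f = -1.8 log₁₀[(0.00524/3.7)^1.11 + 6.9/8723] = -1.8 log₁₀[0.000688 + 0.000791] = 5.094, so f = 0.03853.
Total minor-loss coefficient ΣK = 4·0.17 + 1·1 = 1.68.
ΔP = [f·L/D + ΣK]·(ρV²/2) = [0.03853·80.6/0.09168 + 1.68]·(1108·1.411²/2) = [33.88 + 1.68]·1103 = 3.921e+04 Pa.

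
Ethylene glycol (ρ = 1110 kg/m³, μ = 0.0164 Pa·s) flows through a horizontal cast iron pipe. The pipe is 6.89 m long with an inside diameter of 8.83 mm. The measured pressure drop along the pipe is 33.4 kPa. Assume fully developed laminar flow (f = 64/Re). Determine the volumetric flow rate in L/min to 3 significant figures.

For laminar flow, f = 64/Re with Re = ρVD/μ, so Darcy-Weisbach reduces to ΔP = 32μLV/D². Solving for V: V = ΔP·D²/(32μL) = 3.34e+04·(0.00883)²/(32·0.0164·6.89) = 0.7202 m/s.
Check: Re = ρVD/μ = 1110·0.7202·0.00883/0.0164 = 430.4 < 2300, so the laminar assumption holds.
Q = V·A = 0.7202·(π/4·0.00883²) = 4.41e-05 m³/s = 2.65 L/min.

Q ≈ 2.65 L/min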